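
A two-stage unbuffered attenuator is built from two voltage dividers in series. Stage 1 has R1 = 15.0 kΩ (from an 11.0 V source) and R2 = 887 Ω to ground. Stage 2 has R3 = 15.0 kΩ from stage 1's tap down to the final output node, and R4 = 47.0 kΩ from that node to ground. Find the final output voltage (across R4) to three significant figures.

V_out ≈ 0.459 V

Stage 2 presents R3+R4 = 62000 Ω as a load on stage 1's tap.
Stage 1's lower leg becomes R2‖(R3+R4) = 874.5 Ω, so V_mid = 11.0 × 874.5/15870 = 0.6060 V.
Stage 2 is itself unloaded: V_out = V_mid × R4/(R3+R4) = 0.6060 × 47000/62000 = 0.459 V.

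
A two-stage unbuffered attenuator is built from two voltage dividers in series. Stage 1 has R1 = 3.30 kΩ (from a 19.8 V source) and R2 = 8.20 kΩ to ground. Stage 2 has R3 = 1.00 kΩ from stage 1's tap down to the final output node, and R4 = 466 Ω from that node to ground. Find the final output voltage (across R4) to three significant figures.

V_out ≈ 1.72 V

Stage 2 presents R3+R4 = 1466 Ω as a load on stage 1's tap.
Stage 1's lower leg becomes R2‖(R3+R4) = 1244 Ω, so V_mid = 19.8 × 1244/4544 = 5.420 V.
Stage 2 is itself unloaded: V_out = V_mid × R4/(R3+R4) = 5.420 × 466/1466 = 1.72 V.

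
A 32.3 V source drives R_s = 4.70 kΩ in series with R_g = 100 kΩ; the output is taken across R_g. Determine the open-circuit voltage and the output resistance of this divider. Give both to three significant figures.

V_th is the open-circuit tap voltage: 32.3 × 100/(4.70 + 100) = 30.9 V.
With the supply zeroed, R_s and R_g appear in parallel from the tap: R_th = R_s‖R_g = (4.70 × 100)/104.7 = 4.49 kΩ.

V_th = 30.9 V, R_th = 4.49 kΩ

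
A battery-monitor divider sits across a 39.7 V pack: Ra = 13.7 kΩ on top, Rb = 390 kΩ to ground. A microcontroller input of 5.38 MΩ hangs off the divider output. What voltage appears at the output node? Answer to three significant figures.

V_out ≈ 38.3 V

The load sits in parallel with Rb: Rb‖R_L = (390 × 5380) / (390 + 5380) = 363.6 kΩ.
V_out = 39.7 × 363.6 / (13.7 + 363.6) = 39.7 × 363.6/377.3 = 38.3 V.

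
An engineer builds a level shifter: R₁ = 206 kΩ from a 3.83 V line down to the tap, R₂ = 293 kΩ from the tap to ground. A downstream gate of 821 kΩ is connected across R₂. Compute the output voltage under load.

V_out ≈ 1.96 V

The load sits in parallel with R₂: R₂‖R_L = (293 × 821) / (293 + 821) = 215.9 kΩ.
V_out = 3.83 × 215.9 / (206 + 215.9) = 3.83 × 215.9/421.9 = 1.96 V.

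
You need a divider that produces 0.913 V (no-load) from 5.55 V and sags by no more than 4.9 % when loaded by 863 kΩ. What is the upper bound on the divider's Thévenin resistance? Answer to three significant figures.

R_th ≤ 44.5 kΩ

Loading drop = R_th/(R_th + R_L) ≤ 0.0490, so R_th ≤ R_L · ε/(1−ε) = 863 kΩ × 0.0490/0.9510 = 44.5 kΩ.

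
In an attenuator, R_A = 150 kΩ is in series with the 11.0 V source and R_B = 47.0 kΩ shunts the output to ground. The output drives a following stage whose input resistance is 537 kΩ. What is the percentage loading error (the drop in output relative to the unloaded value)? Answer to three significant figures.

The divider's output (Thévenin) resistance is R_A‖R_B = 35.79 kΩ.
Fractional drop under load = R_th/(R_th + R_L) = 35.79 / (35.79 + 537) = 0.06248.
So the output falls by 6.25 %.

6.25 %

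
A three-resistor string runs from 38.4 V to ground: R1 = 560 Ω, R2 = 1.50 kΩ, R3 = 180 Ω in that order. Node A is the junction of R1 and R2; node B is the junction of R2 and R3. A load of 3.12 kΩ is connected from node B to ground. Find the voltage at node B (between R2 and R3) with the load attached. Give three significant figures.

At node B, R3 is in parallel with the load: R3‖R_L = 170.2 Ω.
Below node A the resistance is R2 + (R3‖R_L) = 1670 Ω, so V_A = 38.4 × 1670/2230 = 28.76 V.
Then V_B = V_A × (R3‖R_L)/(R2 + R3‖R_L) = 28.76 × 170.2/1670 = 2.93 V.

V ≈ 2.93 V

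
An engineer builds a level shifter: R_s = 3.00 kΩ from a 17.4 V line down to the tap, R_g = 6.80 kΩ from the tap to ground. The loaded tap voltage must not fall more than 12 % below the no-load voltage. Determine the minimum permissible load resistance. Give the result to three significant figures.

Output resistance R_th = R_s‖R_g = (3.00 × 6.80)/9.800 = 2.082 kΩ.
The fractional drop is R_th/(R_th + R_L); requiring this ≤ 0.120 gives R_L ≥ R_th(1/0.120 − 1) = 2.082 × 7.333 = 15.3 kΩ.

R_L(min) ≈ 15.3 kΩ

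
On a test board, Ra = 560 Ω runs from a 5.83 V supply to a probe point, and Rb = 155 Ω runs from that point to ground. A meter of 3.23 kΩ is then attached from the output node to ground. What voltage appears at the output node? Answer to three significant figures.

V_out ≈ 1.22 V

The load sits in parallel with Rb: Rb‖R_L = (155 × 3230) / (155 + 3230) = 147.9 Ω.
V_out = 5.83 × 147.9 / (560 + 147.9) = 5.83 × 147.9/707.9 = 1.22 V.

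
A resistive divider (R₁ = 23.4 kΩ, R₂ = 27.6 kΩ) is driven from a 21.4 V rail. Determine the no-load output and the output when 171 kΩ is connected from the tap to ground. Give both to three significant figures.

Open-circuit: V = 21.4 × 27.6/(23.4 + 27.6) = 11.6 V.
With the load, R₂ becomes R₂‖R_L = 23.76 kΩ, so V = 21.4 × 23.76/47.16 = 10.8 V.

Unloaded: 11.6 V; loaded: 10.8 V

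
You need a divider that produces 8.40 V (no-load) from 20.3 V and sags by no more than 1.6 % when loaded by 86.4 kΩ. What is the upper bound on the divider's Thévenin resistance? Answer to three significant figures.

R_th ≤ 1.40 kΩ

Loading drop = R_th/(R_th + R_L) ≤ 0.0160, so R_th ≤ R_L · ε/(1−ε) = 86.4 kΩ × 0.0160/0.9840 = 1.40 kΩ.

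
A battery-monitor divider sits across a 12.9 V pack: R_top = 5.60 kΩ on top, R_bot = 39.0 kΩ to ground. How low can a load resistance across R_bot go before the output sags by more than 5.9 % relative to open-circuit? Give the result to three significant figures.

R_L(min) ≈ 78.1 kΩ

Output resistance R_th = R_top‖R_bot = (5.60 × 39.0)/44.60 = 4.897 kΩ.
The fractional drop is R_th/(R_th + R_L); requiring this ≤ 0.0590 gives R_L ≥ R_th(1/0.0590 − 1) = 4.897 × 15.95 = 78.1 kΩ.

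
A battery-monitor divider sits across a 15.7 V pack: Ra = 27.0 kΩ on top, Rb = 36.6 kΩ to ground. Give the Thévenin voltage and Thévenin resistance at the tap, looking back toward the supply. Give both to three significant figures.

V_th = 9.03 V, R_th = 15.5 kΩ

V_th is the open-circuit tap voltage: 15.7 × 36.6/(27.0 + 36.6) = 9.03 V.
With the supply zeroed, Ra and Rb appear in parallel from the tap: R_th = Ra‖Rb = (27.0 × 36.6)/63.60 = 15.5 kΩ.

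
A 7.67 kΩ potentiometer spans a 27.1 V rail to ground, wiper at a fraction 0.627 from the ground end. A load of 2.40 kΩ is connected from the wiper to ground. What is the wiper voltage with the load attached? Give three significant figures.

The wiper splits the pot into (1−α)R = 2.861 kΩ above and αR = 4.809 kΩ below.
Lower section ‖ load = 1.601 kΩ.
V_wiper = 27.1 × 1.601/(2.861 + 1.601) = 9.72 V.

V ≈ 9.72 V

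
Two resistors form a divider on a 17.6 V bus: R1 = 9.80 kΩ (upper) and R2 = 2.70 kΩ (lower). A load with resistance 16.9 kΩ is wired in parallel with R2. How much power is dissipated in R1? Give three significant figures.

Total resistance from the source is R1 + (R2‖R_L) = 12.13 kΩ, so I = 17.6/12.13 kΩ = 1.451 mA.
P = I²·R1 = (1.451 mA)² × 9.80 kΩ = 20.6 mW.

P ≈ 20.6 mW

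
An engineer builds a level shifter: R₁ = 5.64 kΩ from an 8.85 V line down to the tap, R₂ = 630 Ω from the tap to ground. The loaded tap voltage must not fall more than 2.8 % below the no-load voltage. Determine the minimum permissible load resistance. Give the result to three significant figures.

R_L(min) ≈ 19.7 kΩ

Output resistance R_th = R₁‖R₂ = (5640 × 630)/6270 = 566.7 Ω.
The fractional drop is R_th/(R_th + R_L); requiring this ≤ 0.0280 gives R_L ≥ R_th(1/0.0280 − 1) = 566.7 × 34.71 = 19.7 kΩ.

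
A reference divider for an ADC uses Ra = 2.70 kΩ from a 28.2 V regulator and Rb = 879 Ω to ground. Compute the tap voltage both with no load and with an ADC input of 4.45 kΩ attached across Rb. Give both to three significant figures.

Open-circuit: V = 28.2 × 879/(2700 + 879) = 6.93 V.
With the load, Rb becomes Rb‖R_L = 734.0 Ω, so V = 28.2 × 734.0/3434 = 6.03 V.

Unloaded: 6.93 V; loaded: 6.03 V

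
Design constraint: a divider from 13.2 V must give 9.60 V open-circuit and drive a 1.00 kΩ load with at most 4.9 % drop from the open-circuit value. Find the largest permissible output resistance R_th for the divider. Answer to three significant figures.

R_th ≤ 51.5 Ω

Loading drop = R_th/(R_th + R_L) ≤ 0.0490, so R_th ≤ R_L · ε/(1−ε) = 1.00 kΩ × 0.0490/0.9510 = 51.5 Ω.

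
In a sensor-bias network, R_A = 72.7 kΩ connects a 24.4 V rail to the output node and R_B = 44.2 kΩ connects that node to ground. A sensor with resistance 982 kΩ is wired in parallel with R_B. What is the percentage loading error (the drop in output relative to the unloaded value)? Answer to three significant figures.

2.72 %

The divider's output (Thévenin) resistance is R_A‖R_B = 27.49 kΩ.
Fractional drop under load = R_th/(R_th + R_L) = 27.49 / (27.49 + 982) = 0.02723.
So the output falls by 2.72 %.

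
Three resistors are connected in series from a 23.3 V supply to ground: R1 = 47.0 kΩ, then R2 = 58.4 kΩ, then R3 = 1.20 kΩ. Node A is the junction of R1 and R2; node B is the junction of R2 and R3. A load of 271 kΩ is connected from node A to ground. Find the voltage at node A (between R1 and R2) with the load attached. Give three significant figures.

Below node A the series string R2+R3 = 59.60 kΩ sits in parallel with the 271 kΩ load: 48.86 kΩ.
V_A = 23.3 × 48.86/(47.0 + 48.86) = 11.9 V.

V ≈ 11.9 V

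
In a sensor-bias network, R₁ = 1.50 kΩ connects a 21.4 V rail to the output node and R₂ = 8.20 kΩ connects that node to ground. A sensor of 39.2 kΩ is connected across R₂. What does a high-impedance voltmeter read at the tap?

V_out ≈ 17.5 V

The load sits in parallel with R₂: R₂‖R_L = (8.20 × 39.2) / (8.20 + 39.2) = 6.781 kΩ.
V_out = 21.4 × 6.781 / (1.50 + 6.781) = 21.4 × 6.781/8.281 = 17.5 V.
(Unloaded it would have been 18.1 V.)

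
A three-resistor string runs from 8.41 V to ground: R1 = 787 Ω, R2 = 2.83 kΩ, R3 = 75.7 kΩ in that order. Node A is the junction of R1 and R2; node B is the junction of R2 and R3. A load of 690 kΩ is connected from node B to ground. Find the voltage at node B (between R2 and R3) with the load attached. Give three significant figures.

V ≈ 7.99 V

At node B, R3 is in parallel with the load: R3‖R_L = 68220 Ω.
Below node A the resistance is R2 + (R3‖R_L) = 71050 Ω, so V_A = 8.41 × 71050/71830 = 8.318 V.
Then V_B = V_A × (R3‖R_L)/(R2 + R3‖R_L) = 8.318 × 68220/71050 = 7.99 V.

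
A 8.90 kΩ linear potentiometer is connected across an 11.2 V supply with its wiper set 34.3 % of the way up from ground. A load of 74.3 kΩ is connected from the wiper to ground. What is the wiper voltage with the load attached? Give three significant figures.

V ≈ 3.74 V

The wiper splits the pot into (1−α)R = 5.847 kΩ above and αR = 3.053 kΩ below.
Lower section ‖ load = 2.932 kΩ.
V_wiper = 11.2 × 2.932/(5.847 + 2.932) = 3.74 V.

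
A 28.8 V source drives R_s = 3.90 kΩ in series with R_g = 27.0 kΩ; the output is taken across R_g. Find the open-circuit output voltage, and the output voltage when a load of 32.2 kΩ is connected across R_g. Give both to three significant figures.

Open-circuit: V = 28.8 × 27.0/(3.90 + 27.0) = 25.2 V.
With the load, R_g becomes R_g‖R_L = 14.69 kΩ, so V = 28.8 × 14.69/18.59 = 22.8 V.

Unloaded: 25.2 V; loaded: 22.8 V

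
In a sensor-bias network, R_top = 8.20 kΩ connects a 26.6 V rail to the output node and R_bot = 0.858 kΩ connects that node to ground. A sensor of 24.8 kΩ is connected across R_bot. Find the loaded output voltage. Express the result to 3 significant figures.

The load sits in parallel with R_bot: R_bot‖R_L = (858 × 24800) / (858 + 24800) = 829.3 Ω.
V_out = 26.6 × 829.3 / (8200 + 829.3) = 26.6 × 829.3/9029 = 2.44 V.
(Unloaded it would have been 2.52 V.)

V_out ≈ 2.44 V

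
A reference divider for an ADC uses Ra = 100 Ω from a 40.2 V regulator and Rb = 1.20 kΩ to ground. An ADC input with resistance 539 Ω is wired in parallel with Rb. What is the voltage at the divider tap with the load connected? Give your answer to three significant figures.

V_out ≈ 31.7 V

The load sits in parallel with Rb: Rb‖R_L = (1200 × 539) / (1200 + 539) = 371.9 Ω.
V_out = 40.2 × 371.9 / (100 + 371.9) = 40.2 × 371.9/471.9 = 31.7 V.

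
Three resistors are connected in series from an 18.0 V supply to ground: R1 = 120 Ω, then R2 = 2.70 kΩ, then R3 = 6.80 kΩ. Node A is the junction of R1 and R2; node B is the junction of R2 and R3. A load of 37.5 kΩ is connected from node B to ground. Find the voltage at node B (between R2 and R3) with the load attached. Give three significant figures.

V ≈ 12.1 V

At node B, R3 is in parallel with the load: R3‖R_L = 5756 Ω.
Below node A the resistance is R2 + (R3‖R_L) = 8456 Ω, so V_A = 18.0 × 8456/8576 = 17.75 V.
Then V_B = V_A × (R3‖R_L)/(R2 + R3‖R_L) = 17.75 × 5756/8456 = 12.1 V.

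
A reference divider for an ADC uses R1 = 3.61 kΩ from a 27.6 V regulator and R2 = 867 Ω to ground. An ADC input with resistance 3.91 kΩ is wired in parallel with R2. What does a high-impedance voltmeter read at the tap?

V_out ≈ 4.53 V

The load sits in parallel with R2: R2‖R_L = (867 × 3910) / (867 + 3910) = 709.6 Ω.
V_out = 27.6 × 709.6 / (3610 + 709.6) = 27.6 × 709.6/4320 = 4.53 V.
(Unloaded it would have been 5.34 V.)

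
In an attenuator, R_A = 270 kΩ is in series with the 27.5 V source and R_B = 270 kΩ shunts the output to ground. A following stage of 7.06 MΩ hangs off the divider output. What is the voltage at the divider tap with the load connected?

The load sits in parallel with R_B: R_B‖R_L = (270 × 7060) / (270 + 7060) = 260.1 kΩ.
V_out = 27.5 × 260.1 / (270 + 260.1) = 27.5 × 260.1/530.1 = 13.5 V.

V_out ≈ 13.5 V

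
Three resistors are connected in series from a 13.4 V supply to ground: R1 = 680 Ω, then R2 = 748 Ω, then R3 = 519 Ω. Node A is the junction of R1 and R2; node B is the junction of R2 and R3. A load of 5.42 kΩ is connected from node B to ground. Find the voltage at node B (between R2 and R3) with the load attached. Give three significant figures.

V ≈ 3.34 V

At node B, R3 is in parallel with the load: R3‖R_L = 473.6 Ω.
Below node A the resistance is R2 + (R3‖R_L) = 1222 Ω, so V_A = 13.4 × 1222/1902 = 8.608 V.
Then V_B = V_A × (R3‖R_L)/(R2 + R3‖R_L) = 8.608 × 473.6/1222 = 3.34 V.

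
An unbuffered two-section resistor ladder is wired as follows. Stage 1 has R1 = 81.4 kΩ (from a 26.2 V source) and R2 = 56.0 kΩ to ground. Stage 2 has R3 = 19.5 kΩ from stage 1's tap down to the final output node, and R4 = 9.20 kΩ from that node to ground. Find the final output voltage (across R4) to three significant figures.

Stage 2 presents R3+R4 = 28.70 kΩ as a load on stage 1's tap.
Stage 1's lower leg becomes R2‖(R3+R4) = 18.98 kΩ, so V_mid = 26.2 × 18.98/100.4 = 4.953 V.
Stage 2 is itself unloaded: V_out = V_mid × R4/(R3+R4) = 4.953 × 9.20/28.70 = 1.59 V.

V_out ≈ 1.59 V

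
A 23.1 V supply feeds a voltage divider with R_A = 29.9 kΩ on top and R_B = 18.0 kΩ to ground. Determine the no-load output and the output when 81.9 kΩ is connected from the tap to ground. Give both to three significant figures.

Open-circuit: V = 23.1 × 18.0/(29.9 + 18.0) = 8.68 V.
With the load, R_B becomes R_B‖R_L = 14.76 kΩ, so V = 23.1 × 14.76/44.66 = 7.63 V.

Unloaded: 8.68 V; loaded: 7.63 V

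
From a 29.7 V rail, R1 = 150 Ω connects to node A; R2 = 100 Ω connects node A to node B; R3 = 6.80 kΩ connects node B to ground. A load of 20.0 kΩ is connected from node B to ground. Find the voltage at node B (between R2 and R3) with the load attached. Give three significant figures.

V ≈ 28.3 V

At node B, R3 is in parallel with the load: R3‖R_L = 5075 Ω.
Below node A the resistance is R2 + (R3‖R_L) = 5175 Ω, so V_A = 29.7 × 5175/5325 = 28.86 V.
Then V_B = V_A × (R3‖R_L)/(R2 + R3‖R_L) = 28.86 × 5075/5175 = 28.3 V.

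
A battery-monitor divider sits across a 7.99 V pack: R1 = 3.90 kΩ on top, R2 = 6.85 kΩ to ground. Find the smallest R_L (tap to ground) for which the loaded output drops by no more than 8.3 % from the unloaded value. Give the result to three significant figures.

Output resistance R_th = R1‖R2 = (3.90 × 6.85)/10.75 = 2.485 kΩ.
The fractional drop is R_th/(R_th + R_L); requiring this ≤ 0.0830 gives R_L ≥ R_th(1/0.0830 − 1) = 2.485 × 11.05 = 27.5 kΩ.

R_L(min) ≈ 27.5 kΩ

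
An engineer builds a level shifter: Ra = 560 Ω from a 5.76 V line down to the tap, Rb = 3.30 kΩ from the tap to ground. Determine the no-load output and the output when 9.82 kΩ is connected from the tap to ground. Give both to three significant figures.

Open-circuit: V = 5.76 × 3300/(560 + 3300) = 4.92 V.
With the load, Rb becomes Rb‖R_L = 2470 Ω, so V = 5.76 × 2470/3030 = 4.70 V.

Unloaded: 4.92 V; loaded: 4.70 V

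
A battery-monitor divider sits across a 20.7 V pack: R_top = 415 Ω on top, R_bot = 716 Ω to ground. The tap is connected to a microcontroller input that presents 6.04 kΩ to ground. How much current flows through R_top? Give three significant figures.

I ≈ 19.6 mA

R_bot‖R_L = 640.1 Ω, so the source sees R_top + R_bot‖R_L = 1055 Ω.
I = 20.7 V / 1055 Ω = 19.6 mA.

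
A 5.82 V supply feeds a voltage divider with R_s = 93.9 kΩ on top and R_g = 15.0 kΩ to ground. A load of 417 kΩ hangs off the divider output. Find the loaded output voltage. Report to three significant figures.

The load sits in parallel with R_g: R_g‖R_L = (15.0 × 417) / (15.0 + 417) = 14.48 kΩ.
V_out = 5.82 × 14.48 / (93.9 + 14.48) = 5.82 × 14.48/108.4 = 0.778 V.
(Unloaded it would have been 0.802 V.)

V_out ≈ 0.778 V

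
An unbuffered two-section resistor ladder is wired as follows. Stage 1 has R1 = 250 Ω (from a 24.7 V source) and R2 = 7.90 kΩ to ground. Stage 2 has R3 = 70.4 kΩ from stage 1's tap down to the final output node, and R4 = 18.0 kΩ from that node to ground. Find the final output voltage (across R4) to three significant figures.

Stage 2 presents R3+R4 = 88400 Ω as a load on stage 1's tap.
Stage 1's lower leg becomes R2‖(R3+R4) = 7252 Ω, so V_mid = 24.7 × 7252/7502 = 23.88 V.
Stage 2 is itself unloaded: V_out = V_mid × R4/(R3+R4) = 23.88 × 18000/88400 = 4.86 V.

V_out ≈ 4.86 V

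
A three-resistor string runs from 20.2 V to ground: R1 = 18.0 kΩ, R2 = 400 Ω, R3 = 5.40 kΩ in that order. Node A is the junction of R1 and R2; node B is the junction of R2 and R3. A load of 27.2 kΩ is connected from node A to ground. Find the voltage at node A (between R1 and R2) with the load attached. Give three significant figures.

Below node A the series string R2+R3 = 5800 Ω sits in parallel with the 27200 Ω load: 4781 Ω.
V_A = 20.2 × 4781/(18000 + 4781) = 4.24 V.

V ≈ 4.24 V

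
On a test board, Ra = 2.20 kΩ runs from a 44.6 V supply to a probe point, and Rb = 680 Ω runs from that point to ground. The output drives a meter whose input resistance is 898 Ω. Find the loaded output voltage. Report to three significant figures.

The load sits in parallel with Rb: Rb‖R_L = (680 × 898) / (680 + 898) = 387.0 Ω.
V_out = 44.6 × 387.0 / (2200 + 387.0) = 44.6 × 387.0/2587 = 6.67 V.

V_out ≈ 6.67 V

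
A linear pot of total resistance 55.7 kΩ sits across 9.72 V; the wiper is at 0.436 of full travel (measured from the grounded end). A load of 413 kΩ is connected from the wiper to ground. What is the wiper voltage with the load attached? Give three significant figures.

V ≈ 4.10 V

The wiper splits the pot into (1−α)R = 31.41 kΩ above and αR = 24.29 kΩ below.
Lower section ‖ load = 22.94 kΩ.
V_wiper = 9.72 × 22.94/(31.41 + 22.94) = 4.10 V.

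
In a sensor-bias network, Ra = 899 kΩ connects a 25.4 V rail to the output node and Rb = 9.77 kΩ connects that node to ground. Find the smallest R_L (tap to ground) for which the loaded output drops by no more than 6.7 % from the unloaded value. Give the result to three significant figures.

Output resistance R_th = Ra‖Rb = (899 × 9.77)/908.8 = 9.665 kΩ.
The fractional drop is R_th/(R_th + R_L); requiring this ≤ 0.0670 gives R_L ≥ R_th(1/0.0670 − 1) = 9.665 × 13.93 = 135 kΩ.

R_L(min) ≈ 135 kΩ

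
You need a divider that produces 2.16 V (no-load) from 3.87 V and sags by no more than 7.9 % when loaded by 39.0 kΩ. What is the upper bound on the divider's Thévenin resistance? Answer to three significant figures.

R_th ≤ 3.35 kΩ

Loading drop = R_th/(R_th + R_L) ≤ 0.0790, so R_th ≤ R_L · ε/(1−ε) = 39.0 kΩ × 0.0790/0.9210 = 3.35 kΩ.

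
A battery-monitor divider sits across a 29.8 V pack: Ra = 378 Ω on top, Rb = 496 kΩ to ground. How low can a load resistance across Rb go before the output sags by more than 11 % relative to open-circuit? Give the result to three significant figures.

R_L(min) ≈ 3.06 kΩ

Output resistance R_th = Ra‖Rb = (378 × 496000)/496400 = 377.7 Ω.
The fractional drop is R_th/(R_th + R_L); requiring this ≤ 0.110 gives R_L ≥ R_th(1/0.110 − 1) = 377.7 × 8.091 = 3.06 kΩ.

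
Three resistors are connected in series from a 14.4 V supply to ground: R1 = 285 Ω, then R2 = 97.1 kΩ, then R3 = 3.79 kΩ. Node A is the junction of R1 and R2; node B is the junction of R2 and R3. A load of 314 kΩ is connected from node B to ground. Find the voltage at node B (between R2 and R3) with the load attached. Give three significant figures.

At node B, R3 is in parallel with the load: R3‖R_L = 3745 Ω.
Below node A the resistance is R2 + (R3‖R_L) = 100800 Ω, so V_A = 14.4 × 100800/101100 = 14.36 V.
Then V_B = V_A × (R3‖R_L)/(R2 + R3‖R_L) = 14.36 × 3745/100800 = 0.533 V.

V ≈ 0.533 V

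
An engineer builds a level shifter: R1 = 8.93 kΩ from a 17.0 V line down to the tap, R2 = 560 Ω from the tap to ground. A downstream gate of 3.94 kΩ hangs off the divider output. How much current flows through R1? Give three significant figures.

R2‖R_L = 490.3 Ω, so the source sees R1 + R2‖R_L = 9420 Ω.
I = 17.0 V / 9420 Ω = 1.80 mA.

I ≈ 1.80 mA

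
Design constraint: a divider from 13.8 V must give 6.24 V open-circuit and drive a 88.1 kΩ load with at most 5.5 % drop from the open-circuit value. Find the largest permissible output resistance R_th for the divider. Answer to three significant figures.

R_th ≤ 5.13 kΩ

Loading drop = R_th/(R_th + R_L) ≤ 0.0550, so R_th ≤ R_L · ε/(1−ε) = 88.1 kΩ × 0.0550/0.9450 = 5.13 kΩ.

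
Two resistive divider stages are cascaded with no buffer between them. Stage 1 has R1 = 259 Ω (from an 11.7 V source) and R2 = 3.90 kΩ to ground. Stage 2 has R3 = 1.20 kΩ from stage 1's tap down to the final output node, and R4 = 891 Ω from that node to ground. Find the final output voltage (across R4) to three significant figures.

V_out ≈ 4.19 V

Stage 2 presents R3+R4 = 2091 Ω as a load on stage 1's tap.
Stage 1's lower leg becomes R2‖(R3+R4) = 1361 Ω, so V_mid = 11.7 × 1361/1620 = 9.830 V.
Stage 2 is itself unloaded: V_out = V_mid × R4/(R3+R4) = 9.830 × 891/2091 = 4.19 V.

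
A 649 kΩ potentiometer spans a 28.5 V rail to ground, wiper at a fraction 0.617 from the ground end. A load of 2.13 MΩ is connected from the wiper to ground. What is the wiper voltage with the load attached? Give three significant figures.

V ≈ 16.4 V

The wiper splits the pot into (1−α)R = 248.6 kΩ above and αR = 400.4 kΩ below.
Lower section ‖ load = 337.1 kΩ.
V_wiper = 28.5 × 337.1/(248.6 + 337.1) = 16.4 V.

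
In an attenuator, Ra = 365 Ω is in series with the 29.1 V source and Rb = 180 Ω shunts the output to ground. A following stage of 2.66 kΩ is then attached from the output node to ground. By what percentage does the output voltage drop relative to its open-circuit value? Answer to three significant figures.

4.34 %

The divider's output (Thévenin) resistance is Ra‖Rb = 120.6 Ω.
Fractional drop under load = R_th/(R_th + R_L) = 120.6 / (120.6 + 2660) = 0.04335.
So the output falls by 4.34 %.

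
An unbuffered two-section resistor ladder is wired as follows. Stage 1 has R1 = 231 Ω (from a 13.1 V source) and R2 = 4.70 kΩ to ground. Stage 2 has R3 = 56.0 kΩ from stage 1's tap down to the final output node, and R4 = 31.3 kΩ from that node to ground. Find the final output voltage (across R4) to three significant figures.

V_out ≈ 4.47 V

Stage 2 presents R3+R4 = 87300 Ω as a load on stage 1's tap.
Stage 1's lower leg becomes R2‖(R3+R4) = 4460 Ω, so V_mid = 13.1 × 4460/4691 = 12.45 V.
Stage 2 is itself unloaded: V_out = V_mid × R4/(R3+R4) = 12.45 × 31300/87300 = 4.47 V.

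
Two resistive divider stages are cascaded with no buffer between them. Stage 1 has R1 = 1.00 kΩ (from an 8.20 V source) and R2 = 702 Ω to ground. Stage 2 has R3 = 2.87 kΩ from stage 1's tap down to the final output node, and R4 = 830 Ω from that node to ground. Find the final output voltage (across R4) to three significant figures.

V_out ≈ 0.683 V

Stage 2 presents R3+R4 = 3700 Ω as a load on stage 1's tap.
Stage 1's lower leg becomes R2‖(R3+R4) = 590.0 Ω, so V_mid = 8.20 × 590.0/1590 = 3.043 V.
Stage 2 is itself unloaded: V_out = V_mid × R4/(R3+R4) = 3.043 × 830/3700 = 0.683 V.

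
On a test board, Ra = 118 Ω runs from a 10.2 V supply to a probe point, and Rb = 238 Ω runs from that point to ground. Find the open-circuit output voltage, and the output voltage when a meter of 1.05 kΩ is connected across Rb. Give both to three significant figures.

Unloaded: 6.82 V; loaded: 6.34 V

Open-circuit: V = 10.2 × 238/(118 + 238) = 6.82 V.
With the load, Rb becomes Rb‖R_L = 194.0 Ω, so V = 10.2 × 194.0/312.0 = 6.34 V.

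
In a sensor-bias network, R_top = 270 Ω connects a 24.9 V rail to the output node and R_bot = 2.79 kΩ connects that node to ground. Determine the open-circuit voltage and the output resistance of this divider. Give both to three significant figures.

V_th = 22.7 V, R_th = 246 Ω

V_th is the open-circuit tap voltage: 24.9 × 2790/(270 + 2790) = 22.7 V.
With the supply zeroed, R_top and R_bot appear in parallel from the tap: R_th = R_top‖R_bot = (270 × 2790)/3060 = 246 Ω.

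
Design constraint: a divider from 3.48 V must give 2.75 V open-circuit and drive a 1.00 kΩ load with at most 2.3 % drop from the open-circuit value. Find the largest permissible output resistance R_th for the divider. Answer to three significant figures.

Loading drop = R_th/(R_th + R_L) ≤ 0.0230, so R_th ≤ R_L · ε/(1−ε) = 1.00 kΩ × 0.0230/0.9770 = 23.5 Ω.
(Any R1, R2 with R2/(R1+R2) = 0.790 and R1‖R2 ≤ 23.5 Ω will meet the spec.)

R_th ≤ 23.5 Ω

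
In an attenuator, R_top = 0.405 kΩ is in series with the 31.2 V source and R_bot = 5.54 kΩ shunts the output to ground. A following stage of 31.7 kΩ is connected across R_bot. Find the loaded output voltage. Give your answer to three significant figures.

V_out ≈ 28.7 V

The load sits in parallel with R_bot: R_bot‖R_L = (5540 × 31700) / (5540 + 31700) = 4716 Ω.
V_out = 31.2 × 4716 / (405 + 4716) = 31.2 × 4716/5121 = 28.7 V.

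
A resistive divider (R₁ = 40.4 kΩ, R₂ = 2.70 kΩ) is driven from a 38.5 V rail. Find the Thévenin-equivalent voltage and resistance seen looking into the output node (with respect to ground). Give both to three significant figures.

V_th is the open-circuit tap voltage: 38.5 × 2.70/(40.4 + 2.70) = 2.41 V.
With the supply zeroed, R₁ and R₂ appear in parallel from the tap: R_th = R₁‖R₂ = (40.4 × 2.70)/43.10 = 2.53 kΩ.

V_th = 2.41 V, R_th = 2.53 kΩ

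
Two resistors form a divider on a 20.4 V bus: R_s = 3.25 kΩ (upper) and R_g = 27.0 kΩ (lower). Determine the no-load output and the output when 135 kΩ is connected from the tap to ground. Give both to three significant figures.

Open-circuit: V = 20.4 × 27.0/(3.25 + 27.0) = 18.2 V.
With the load, R_g becomes R_g‖R_L = 22.50 kΩ, so V = 20.4 × 22.50/25.75 = 17.8 V.

Unloaded: 18.2 V; loaded: 17.8 V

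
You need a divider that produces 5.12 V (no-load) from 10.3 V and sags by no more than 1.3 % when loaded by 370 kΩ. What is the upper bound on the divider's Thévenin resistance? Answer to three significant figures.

Loading drop = R_th/(R_th + R_L) ≤ 0.0130, so R_th ≤ R_L · ε/(1−ε) = 370 kΩ × 0.0130/0.9870 = 4.87 kΩ.

R_th ≤ 4.87 kΩ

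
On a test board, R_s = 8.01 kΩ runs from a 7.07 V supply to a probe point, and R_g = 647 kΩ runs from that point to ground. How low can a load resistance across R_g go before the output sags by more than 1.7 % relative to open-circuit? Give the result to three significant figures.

Output resistance R_th = R_s‖R_g = (8.01 × 647)/655.0 = 7.912 kΩ.
The fractional drop is R_th/(R_th + R_L); requiring this ≤ 0.0170 gives R_L ≥ R_th(1/0.0170 − 1) = 7.912 × 57.82 = 458 kΩ.

R_L(min) ≈ 458 kΩ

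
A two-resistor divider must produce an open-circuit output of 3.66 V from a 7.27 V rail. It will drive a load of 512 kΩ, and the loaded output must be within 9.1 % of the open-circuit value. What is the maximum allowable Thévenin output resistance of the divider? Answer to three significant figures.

Loading drop = R_th/(R_th + R_L) ≤ 0.0910, so R_th ≤ R_L · ε/(1−ε) = 512 kΩ × 0.0910/0.9090 = 51.3 kΩ.
(Any R1, R2 with R2/(R1+R2) = 0.503 and R1‖R2 ≤ 51.3 kΩ will meet the spec.)

R_th ≤ 51.3 kΩ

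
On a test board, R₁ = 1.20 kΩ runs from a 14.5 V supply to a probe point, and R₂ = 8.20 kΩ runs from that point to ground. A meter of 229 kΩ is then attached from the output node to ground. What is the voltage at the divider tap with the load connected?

The load sits in parallel with R₂: R₂‖R_L = (8.20 × 229) / (8.20 + 229) = 7.917 kΩ.
V_out = 14.5 × 7.917 / (1.20 + 7.917) = 14.5 × 7.917/9.117 = 12.6 V.
(Unloaded it would have been 12.6 V.)

V_out ≈ 12.6 V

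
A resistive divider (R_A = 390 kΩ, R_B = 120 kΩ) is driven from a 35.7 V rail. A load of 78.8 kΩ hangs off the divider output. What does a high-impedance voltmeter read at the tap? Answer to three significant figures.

V_out ≈ 3.88 V

The load sits in parallel with R_B: R_B‖R_L = (120 × 78.8) / (120 + 78.8) = 47.57 kΩ.
V_out = 35.7 × 47.57 / (390 + 47.57) = 35.7 × 47.57/437.6 = 3.88 V.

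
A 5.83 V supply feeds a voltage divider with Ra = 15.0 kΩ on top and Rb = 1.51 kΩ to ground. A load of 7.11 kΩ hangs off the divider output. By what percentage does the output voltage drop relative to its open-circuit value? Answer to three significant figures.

The divider's output (Thévenin) resistance is Ra‖Rb = 1.372 kΩ.
Fractional drop under load = R_th/(R_th + R_L) = 1.372 / (1.372 + 7.11) = 0.1617.
So the output falls by 16.2 %.

16.2 %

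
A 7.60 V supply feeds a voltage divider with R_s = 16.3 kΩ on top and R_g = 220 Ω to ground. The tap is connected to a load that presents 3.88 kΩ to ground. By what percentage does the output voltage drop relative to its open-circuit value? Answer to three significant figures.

5.30 %

The divider's output (Thévenin) resistance is R_s‖R_g = 217.1 Ω.
Fractional drop under load = R_th/(R_th + R_L) = 217.1 / (217.1 + 3880) = 0.05298.
So the output falls by 5.30 %.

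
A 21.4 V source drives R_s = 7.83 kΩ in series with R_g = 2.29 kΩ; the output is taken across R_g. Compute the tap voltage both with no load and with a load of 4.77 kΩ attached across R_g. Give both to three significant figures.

Unloaded: 4.84 V; loaded: 3.53 V

Open-circuit: V = 21.4 × 2.29/(7.83 + 2.29) = 4.84 V.
With the load, R_g becomes R_g‖R_L = 1.547 kΩ, so V = 21.4 × 1.547/9.377 = 3.53 V.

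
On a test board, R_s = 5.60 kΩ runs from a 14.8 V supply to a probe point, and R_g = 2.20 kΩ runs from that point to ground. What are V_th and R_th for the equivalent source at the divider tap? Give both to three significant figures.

V_th is the open-circuit tap voltage: 14.8 × 2.20/(5.60 + 2.20) = 4.17 V.
With the supply zeroed, R_s and R_g appear in parallel from the tap: R_th = R_s‖R_g = (5.60 × 2.20)/7.800 = 1.58 kΩ.

V_th = 4.17 V, R_th = 1.58 kΩ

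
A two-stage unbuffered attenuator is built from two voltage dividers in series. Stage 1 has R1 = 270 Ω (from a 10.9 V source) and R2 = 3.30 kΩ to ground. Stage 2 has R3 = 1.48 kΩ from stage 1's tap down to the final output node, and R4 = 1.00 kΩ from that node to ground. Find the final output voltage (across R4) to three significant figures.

V_out ≈ 3.69 V

Stage 2 presents R3+R4 = 2480 Ω as a load on stage 1's tap.
Stage 1's lower leg becomes R2‖(R3+R4) = 1416 Ω, so V_mid = 10.9 × 1416/1686 = 9.154 V.
Stage 2 is itself unloaded: V_out = V_mid × R4/(R3+R4) = 9.154 × 1000/2480 = 3.69 V.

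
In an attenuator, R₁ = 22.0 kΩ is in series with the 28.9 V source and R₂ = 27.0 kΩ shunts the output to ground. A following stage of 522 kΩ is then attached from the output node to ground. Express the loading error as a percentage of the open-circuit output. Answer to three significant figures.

2.27 %

The divider's output (Thévenin) resistance is R₁‖R₂ = 12.12 kΩ.
Fractional drop under load = R_th/(R_th + R_L) = 12.12 / (12.12 + 522) = 0.02270.
So the output falls by 2.27 %.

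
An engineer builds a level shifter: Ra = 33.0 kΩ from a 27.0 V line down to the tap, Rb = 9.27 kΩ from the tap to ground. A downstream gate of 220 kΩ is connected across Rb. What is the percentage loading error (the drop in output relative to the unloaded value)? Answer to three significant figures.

3.18 %

The divider's output (Thévenin) resistance is Ra‖Rb = 7.237 kΩ.
Fractional drop under load = R_th/(R_th + R_L) = 7.237 / (7.237 + 220) = 0.03185.
So the output falls by 3.18 %.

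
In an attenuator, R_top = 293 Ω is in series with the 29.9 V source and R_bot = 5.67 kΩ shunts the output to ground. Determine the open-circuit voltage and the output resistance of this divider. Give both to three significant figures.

V_th = 28.4 V, R_th = 279 Ω

V_th is the open-circuit tap voltage: 29.9 × 5670/(293 + 5670) = 28.4 V.
With the supply zeroed, R_top and R_bot appear in parallel from the tap: R_th = R_top‖R_bot = (293 × 5670)/5963 = 279 Ω.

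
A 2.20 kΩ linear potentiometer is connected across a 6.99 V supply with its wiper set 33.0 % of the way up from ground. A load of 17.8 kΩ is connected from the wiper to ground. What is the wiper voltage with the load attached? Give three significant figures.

The wiper splits the pot into (1−α)R = 1474 Ω above and αR = 726.0 Ω below.
Lower section ‖ load = 697.5 Ω.
V_wiper = 6.99 × 697.5/(1474 + 697.5) = 2.25 V.

V ≈ 2.25 V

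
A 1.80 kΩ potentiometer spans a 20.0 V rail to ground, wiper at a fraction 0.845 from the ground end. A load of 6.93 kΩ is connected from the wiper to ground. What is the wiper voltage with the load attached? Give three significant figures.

V ≈ 16.3 V

The wiper splits the pot into (1−α)R = 279.0 Ω above and αR = 1521 Ω below.
Lower section ‖ load = 1247 Ω.
V_wiper = 20.0 × 1247/(279.0 + 1247) = 16.3 V.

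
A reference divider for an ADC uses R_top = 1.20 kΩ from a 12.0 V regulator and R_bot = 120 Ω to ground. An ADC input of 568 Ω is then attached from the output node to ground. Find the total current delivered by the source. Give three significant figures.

I ≈ 9.24 mA

R_bot‖R_L = 99.07 Ω, so the source sees R_top + R_bot‖R_L = 1299 Ω.
I = 12.0 V / 1299 Ω = 9.24 mA.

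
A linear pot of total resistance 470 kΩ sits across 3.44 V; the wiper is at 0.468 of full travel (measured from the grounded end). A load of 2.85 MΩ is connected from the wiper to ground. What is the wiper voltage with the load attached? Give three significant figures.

The wiper splits the pot into (1−α)R = 250.0 kΩ above and αR = 220.0 kΩ below.
Lower section ‖ load = 204.2 kΩ.
V_wiper = 3.44 × 204.2/(250.0 + 204.2) = 1.55 V.

V ≈ 1.55 V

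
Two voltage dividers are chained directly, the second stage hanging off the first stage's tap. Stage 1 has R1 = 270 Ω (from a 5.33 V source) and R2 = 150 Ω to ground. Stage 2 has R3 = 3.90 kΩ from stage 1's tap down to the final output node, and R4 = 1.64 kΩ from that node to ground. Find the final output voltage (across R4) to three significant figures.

Stage 2 presents R3+R4 = 5540 Ω as a load on stage 1's tap.
Stage 1's lower leg becomes R2‖(R3+R4) = 146.0 Ω, so V_mid = 5.33 × 146.0/416.0 = 1.871 V.
Stage 2 is itself unloaded: V_out = V_mid × R4/(R3+R4) = 1.871 × 1640/5540 = 0.554 V.

V_out ≈ 0.554 V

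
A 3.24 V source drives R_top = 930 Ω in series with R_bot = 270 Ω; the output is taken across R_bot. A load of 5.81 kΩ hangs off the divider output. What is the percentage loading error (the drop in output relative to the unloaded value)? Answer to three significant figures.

The divider's output (Thévenin) resistance is R_top‖R_bot = 209.2 Ω.
Fractional drop under load = R_th/(R_th + R_L) = 209.2 / (209.2 + 5810) = 0.03476.
So the output falls by 3.48 %.

3.48 %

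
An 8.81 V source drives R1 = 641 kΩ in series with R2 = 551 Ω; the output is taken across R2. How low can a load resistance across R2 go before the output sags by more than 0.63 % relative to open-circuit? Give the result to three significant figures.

R_L(min) ≈ 86.8 kΩ

Output resistance R_th = R1‖R2 = (641000 × 551)/641600 = 550.5 Ω.
The fractional drop is R_th/(R_th + R_L); requiring this ≤ 0.00630 gives R_L ≥ R_th(1/0.00630 − 1) = 550.5 × 157.7 = 86.8 kΩ.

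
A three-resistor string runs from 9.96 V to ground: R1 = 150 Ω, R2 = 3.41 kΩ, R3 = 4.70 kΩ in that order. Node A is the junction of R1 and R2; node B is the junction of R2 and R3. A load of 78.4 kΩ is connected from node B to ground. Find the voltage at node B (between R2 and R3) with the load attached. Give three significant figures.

V ≈ 5.52 V

At node B, R3 is in parallel with the load: R3‖R_L = 4434 Ω.
Below node A the resistance is R2 + (R3‖R_L) = 7844 Ω, so V_A = 9.96 × 7844/7994 = 9.773 V.
Then V_B = V_A × (R3‖R_L)/(R2 + R3‖R_L) = 9.773 × 4434/7844 = 5.52 V.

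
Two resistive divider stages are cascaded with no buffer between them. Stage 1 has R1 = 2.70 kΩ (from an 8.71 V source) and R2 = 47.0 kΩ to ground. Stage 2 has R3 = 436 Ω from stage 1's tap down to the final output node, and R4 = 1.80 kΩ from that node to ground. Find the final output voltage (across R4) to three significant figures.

V_out ≈ 3.10 V

Stage 2 presents R3+R4 = 2236 Ω as a load on stage 1's tap.
Stage 1's lower leg becomes R2‖(R3+R4) = 2134 Ω, so V_mid = 8.71 × 2134/4834 = 3.846 V.
Stage 2 is itself unloaded: V_out = V_mid × R4/(R3+R4) = 3.846 × 1800/2236 = 3.10 V.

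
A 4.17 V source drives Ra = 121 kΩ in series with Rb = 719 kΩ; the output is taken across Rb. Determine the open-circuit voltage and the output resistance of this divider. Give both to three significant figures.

V_th = 3.57 V, R_th = 104 kΩ

V_th is the open-circuit tap voltage: 4.17 × 719/(121 + 719) = 3.57 V.
With the supply zeroed, Ra and Rb appear in parallel from the tap: R_th = Ra‖Rb = (121 × 719)/840.0 = 104 kΩ.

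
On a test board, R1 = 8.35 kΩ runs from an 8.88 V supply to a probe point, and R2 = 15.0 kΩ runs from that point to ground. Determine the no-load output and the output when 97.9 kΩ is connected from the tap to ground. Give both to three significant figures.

Unloaded: 5.70 V; loaded: 5.41 V

Open-circuit: V = 8.88 × 15.0/(8.35 + 15.0) = 5.70 V.
With the load, R2 becomes R2‖R_L = 13.01 kΩ, so V = 8.88 × 13.01/21.36 = 5.41 V.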